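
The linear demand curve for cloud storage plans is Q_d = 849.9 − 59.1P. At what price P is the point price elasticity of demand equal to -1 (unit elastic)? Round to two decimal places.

7.19

Ed = −59.1P/(849.9 − 59.1P). Set this equal to -1:
59.1P = 1·(849.9 − 59.1P) ⇒ 59.1P(1 + 1) = 1·849.9
P = 1·849.9 / (59.1·2) = 7.1903…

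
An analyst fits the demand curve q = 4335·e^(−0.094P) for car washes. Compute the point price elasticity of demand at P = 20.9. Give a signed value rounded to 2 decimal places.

dq/dP = −0.094·q = -57.135. At P = 20.9, q = 607.819.
Ed = (dq/dP)·(P/q) = (-57.135) × (20.9/607.819) = -1.9646

-1.96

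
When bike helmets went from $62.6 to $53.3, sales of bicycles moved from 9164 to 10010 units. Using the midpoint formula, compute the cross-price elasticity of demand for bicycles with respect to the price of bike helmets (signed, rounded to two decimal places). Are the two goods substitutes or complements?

%ΔQ_{bicycles} = (10010 − 9164)/avg = 846/9587 = 0.088244…
%ΔP_{bike helmets} = (53.3 − 62.6)/avg = -9.3/57.95 = -0.160483…
E_cross = (846/9587) / (-9.3/57.95) = -0.5498…
E_cross < 0 ⇒ the goods are complements.

-0.55; complements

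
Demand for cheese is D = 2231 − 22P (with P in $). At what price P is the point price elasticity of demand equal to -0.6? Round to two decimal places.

38.03

Ed = −22P/(2231 − 22P). Set this equal to -0.6:
22P = 0.6·(2231 − 22P) ⇒ 22P(1 + 0.6) = 0.6·2231
P = 0.6·2231 / (22·1.6) = 38.0284…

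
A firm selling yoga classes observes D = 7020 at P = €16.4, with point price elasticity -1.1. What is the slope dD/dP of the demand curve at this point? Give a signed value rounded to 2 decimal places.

Ed = (dD/dP)·(P/D) ⇒ dD/dP = Ed·D/P = (-1.1)·7020/16.4 = -470.8536…

-470.85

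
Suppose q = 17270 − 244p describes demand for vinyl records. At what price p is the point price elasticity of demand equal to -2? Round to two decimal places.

47.19

Ed = −244p/(17270 − 244p). Set this equal to -2:
244p = 2·(17270 − 244p) ⇒ 244p(1 + 2) = 2·17270
p = 2·17270 / (244·3) = 47.1857…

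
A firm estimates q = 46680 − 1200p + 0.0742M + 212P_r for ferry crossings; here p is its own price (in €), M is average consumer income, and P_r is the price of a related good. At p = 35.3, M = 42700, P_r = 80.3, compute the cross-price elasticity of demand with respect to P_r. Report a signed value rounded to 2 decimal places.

At the given values, q = 46680 − 1200(35.3) + 0.0742(42700) + 212(80.3) = 24511.94.
∂q/∂P_r = 212.
E = (212) × (80.3/24511.94) = 0.6945…

0.69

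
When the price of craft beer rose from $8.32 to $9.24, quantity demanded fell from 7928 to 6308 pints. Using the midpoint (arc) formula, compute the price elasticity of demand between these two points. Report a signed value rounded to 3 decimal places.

%ΔQ = (6308 − 7928) / [(7928 + 6308)/2] = -1620/7118 = -0.227592…
%ΔP = (9.24 − 8.32) / [(8.32 + 9.24)/2] = 0.92/8.78 = 0.104783…
Arc Ed = %ΔQ / %ΔP = (-1620/7118) / (0.92/8.78) = -2.17201…

-2.172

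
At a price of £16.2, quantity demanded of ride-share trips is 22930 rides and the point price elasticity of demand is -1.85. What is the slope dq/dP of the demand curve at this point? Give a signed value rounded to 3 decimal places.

-2618.549

Ed = (dq/dP)·(P/q) ⇒ dq/dP = Ed·q/P = (-1.85)·22930/16.2 = -2618.54938…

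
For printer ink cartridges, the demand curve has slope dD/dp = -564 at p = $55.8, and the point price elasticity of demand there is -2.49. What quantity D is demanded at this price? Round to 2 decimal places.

12639.04

Ed = (dD/dp)·(p/D) ⇒ D = (dD/dp)·p/Ed = (-564)·55.8/(-2.49) = 12639.0361…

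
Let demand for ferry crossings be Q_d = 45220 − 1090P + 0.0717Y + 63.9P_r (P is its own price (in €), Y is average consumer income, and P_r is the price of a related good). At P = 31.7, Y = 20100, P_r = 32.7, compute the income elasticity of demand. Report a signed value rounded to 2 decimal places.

0.10

At the given values, Q_d = 45220 − 1090(31.7) + 0.0717(20100) + 63.9(32.7) = 14197.7.
∂Q_d/∂Y = 0.0717.
E = (0.0717) × (20100/14197.7) = 0.1015…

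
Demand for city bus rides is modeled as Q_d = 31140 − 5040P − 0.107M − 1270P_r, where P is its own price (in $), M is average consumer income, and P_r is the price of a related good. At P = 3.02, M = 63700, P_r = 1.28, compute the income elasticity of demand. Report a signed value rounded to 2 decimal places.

At the given values, Q_d = 31140 − 5040(3.02) − 0.107(63700) − 1270(1.28) = 7477.7.
∂Q_d/∂M = -0.107.
E = (-0.107) × (63700/7477.7) = -0.9114…

-0.91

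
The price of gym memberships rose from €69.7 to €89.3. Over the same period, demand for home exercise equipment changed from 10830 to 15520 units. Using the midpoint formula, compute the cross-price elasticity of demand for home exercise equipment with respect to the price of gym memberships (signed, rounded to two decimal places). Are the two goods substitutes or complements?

%ΔQ_{home exercise equipment} = (15520 − 10830)/avg = 4690/13175 = 0.355977…
%ΔP_{gym memberships} = (89.3 − 69.7)/avg = 19.6/79.5 = 0.246540…
E_cross = (4690/13175) / (19.6/79.5) = 1.4438…
E_cross > 0 ⇒ the goods are substitutes.

1.44; substitutes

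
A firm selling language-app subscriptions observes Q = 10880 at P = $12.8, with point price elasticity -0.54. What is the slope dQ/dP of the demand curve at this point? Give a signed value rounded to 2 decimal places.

Ed = (dQ/dP)·(P/Q) ⇒ dQ/dP = Ed·Q/P = (-0.54)·10880/12.8 = -459

-459.00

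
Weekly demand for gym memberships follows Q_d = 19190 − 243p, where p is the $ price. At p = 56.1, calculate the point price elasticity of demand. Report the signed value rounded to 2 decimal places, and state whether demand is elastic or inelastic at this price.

-2.45; elastic

dQ_d/dp = −243. At p = 56.1, Q_d = 19190 − 243(56.1) = 5557.7.
Ed = (dQ_d/dp)·(p/Q_d) = −243 × (56.1/5557.7) = -2.4528…
|Ed| = 2.45 > 1, so demand is elastic.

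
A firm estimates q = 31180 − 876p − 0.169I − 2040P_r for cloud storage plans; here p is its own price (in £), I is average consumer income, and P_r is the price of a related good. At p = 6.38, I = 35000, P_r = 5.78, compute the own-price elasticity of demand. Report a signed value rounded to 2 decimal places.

-0.71

At the given values, q = 31180 − 876(6.38) − 0.169(35000) − 2040(5.78) = 7884.92.
∂q/∂p = −876.
E = (-876) × (6.38/7884.92) = -0.7088…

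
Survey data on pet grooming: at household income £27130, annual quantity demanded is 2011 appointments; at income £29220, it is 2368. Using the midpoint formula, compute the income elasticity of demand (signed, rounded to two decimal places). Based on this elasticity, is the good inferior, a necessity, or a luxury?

2.20; luxury

%ΔQ = (2368 − 2011)/[( 2011 + 2368)/2] = 357/2189.5 = 0.163050…
%ΔIncome = (29220 − 27130)/[( 27130 + 29220)/2] = 2090/28175 = 0.074179…
E_income = (357/2189.5) / (2090/28175) = 2.1980…
E_income > 1 ⇒ normal good, luxury.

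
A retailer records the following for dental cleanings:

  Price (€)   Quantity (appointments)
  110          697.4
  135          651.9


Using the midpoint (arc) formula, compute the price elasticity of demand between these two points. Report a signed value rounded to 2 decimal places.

%ΔQ = (651.9 − 697.4) / [(697.4 + 651.9)/2] = -45.5/674.65 = -0.067442…
%ΔP = (135 − 110) / [(110 + 135)/2] = 25/122.5 = 0.204081…
Arc Ed = %ΔQ / %ΔP = (-45.5/674.65) / (25/122.5) = -0.3304…

-0.33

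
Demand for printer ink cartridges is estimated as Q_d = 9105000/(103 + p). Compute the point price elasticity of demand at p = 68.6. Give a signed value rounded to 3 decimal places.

dQ_d/dp = −9105000/(103 + p)² = -309.204. At p = 68.6, Q_d = 53059.4.
Ed = (dQ_d/dp)·(p/Q_d) = (-309.204) × (68.6/53059.4) = -0.39976…

-0.400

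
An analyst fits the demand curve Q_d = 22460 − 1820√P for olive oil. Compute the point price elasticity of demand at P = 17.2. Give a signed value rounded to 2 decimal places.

-0.25

dQ_d/dP = −1820/(2√P) = -219.42. At P = 17.2, Q_d = 14911.9.
Ed = (dQ_d/dP)·(P/Q_d) = (-219.42) × (17.2/14911.9) = -0.2530…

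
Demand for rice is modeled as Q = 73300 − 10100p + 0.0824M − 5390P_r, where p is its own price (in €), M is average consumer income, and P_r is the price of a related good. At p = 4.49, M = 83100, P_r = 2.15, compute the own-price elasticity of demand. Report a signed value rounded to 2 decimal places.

At the given values, Q = 73300 − 10100(4.49) + 0.0824(83100) − 5390(2.15) = 23209.94.
∂Q/∂p = −10100.
E = (-10100) × (4.49/23209.94) = -1.9538…

-1.95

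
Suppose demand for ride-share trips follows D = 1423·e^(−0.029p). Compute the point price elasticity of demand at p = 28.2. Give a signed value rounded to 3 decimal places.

dD/dp = −0.029·D = -18.2153. At p = 28.2, D = 628.115.
Ed = (dD/dp)·(p/D) = (-18.2153) × (28.2/628.115) = -0.8178

-0.818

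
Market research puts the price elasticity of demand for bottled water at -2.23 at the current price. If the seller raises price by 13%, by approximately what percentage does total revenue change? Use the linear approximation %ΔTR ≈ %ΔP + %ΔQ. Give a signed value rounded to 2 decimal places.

-15.99%

%ΔQ ≈ Ed × %ΔP = (-2.23) × (+13%) = -28.9900%
%ΔTR ≈ %ΔP + %ΔQ = (+13%) + (-28.9900%) = -15.9900%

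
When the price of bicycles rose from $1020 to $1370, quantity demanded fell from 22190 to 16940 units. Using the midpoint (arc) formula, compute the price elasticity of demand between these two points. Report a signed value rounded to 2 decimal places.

-0.92

%ΔQ = (16940 − 22190) / [(22190 + 16940)/2] = -5250/19565 = -0.268336…
%ΔP = (1370 − 1020) / [(1020 + 1370)/2] = 350/1195 = 0.292887…
Arc Ed = %ΔQ / %ΔP = (-5250/19565) / (350/1195) = -0.9161…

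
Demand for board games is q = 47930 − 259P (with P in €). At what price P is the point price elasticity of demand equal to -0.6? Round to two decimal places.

69.40

Ed = −259P/(47930 − 259P). Set this equal to -0.6:
259P = 0.6·(47930 − 259P) ⇒ 259P(1 + 0.6) = 0.6·47930
P = 0.6·47930 / (259·1.6) = 69.3967…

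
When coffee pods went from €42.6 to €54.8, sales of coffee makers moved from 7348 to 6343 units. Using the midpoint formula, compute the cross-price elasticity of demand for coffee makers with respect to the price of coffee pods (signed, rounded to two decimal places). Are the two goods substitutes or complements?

%ΔQ_{coffee makers} = (6343 − 7348)/avg = -1005/6845.5 = -0.146811…
%ΔP_{coffee pods} = (54.8 − 42.6)/avg = 12.2/48.7 = 0.250513…
E_cross = (-1005/6845.5) / (12.2/48.7) = -0.5860…
E_cross < 0 ⇒ the goods are complements.

-0.59; complements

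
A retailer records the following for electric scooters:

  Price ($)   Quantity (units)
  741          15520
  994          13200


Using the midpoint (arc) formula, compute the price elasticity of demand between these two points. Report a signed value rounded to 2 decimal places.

%ΔQ = (13200 − 15520) / [(15520 + 13200)/2] = -2320/14360 = -0.161559…
%ΔP = (994 − 741) / [(741 + 994)/2] = 253/867.5 = 0.291642…
Arc Ed = %ΔQ / %ΔP = (-2320/14360) / (253/867.5) = -0.5539…

-0.55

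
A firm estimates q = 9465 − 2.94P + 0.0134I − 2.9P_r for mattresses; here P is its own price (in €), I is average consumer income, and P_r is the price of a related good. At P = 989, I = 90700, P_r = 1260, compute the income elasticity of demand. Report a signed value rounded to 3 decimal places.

At the given values, q = 9465 − 2.94(989) + 0.0134(90700) − 2.9(1260) = 4118.72.
∂q/∂I = 0.0134.
E = (0.0134) × (90700/4118.72) = 0.29508…

0.295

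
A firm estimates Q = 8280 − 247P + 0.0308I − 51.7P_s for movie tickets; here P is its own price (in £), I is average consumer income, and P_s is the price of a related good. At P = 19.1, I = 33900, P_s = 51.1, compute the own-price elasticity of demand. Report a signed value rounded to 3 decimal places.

-2.401

At the given values, Q = 8280 − 247(19.1) + 0.0308(33900) − 51.7(51.1) = 1964.55.
∂Q/∂P = −247.
E = (-247) × (19.1/1964.55) = -2.40141…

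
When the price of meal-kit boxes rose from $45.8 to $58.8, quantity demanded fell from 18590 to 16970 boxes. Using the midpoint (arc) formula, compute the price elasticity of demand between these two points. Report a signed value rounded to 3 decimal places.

%ΔQ = (16970 − 18590) / [(18590 + 16970)/2] = -1620/17780 = -0.091113…
%ΔP = (58.8 − 45.8) / [(45.8 + 58.8)/2] = 13/52.3 = 0.248565…
Arc Ed = %ΔQ / %ΔP = (-1620/17780) / (13/52.3) = -0.36655…

-0.367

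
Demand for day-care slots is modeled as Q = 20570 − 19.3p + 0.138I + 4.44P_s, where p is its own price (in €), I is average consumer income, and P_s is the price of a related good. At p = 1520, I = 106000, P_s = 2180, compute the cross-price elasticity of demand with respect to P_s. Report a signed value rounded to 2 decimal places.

0.62

At the given values, Q = 20570 − 19.3(1520) + 0.138(106000) + 4.44(2180) = 15541.2.
∂Q/∂P_s = 4.44.
E = (4.44) × (2180/15541.2) = 0.6228…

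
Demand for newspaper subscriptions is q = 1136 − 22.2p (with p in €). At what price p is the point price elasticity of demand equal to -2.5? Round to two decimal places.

36.55

Ed = −22.2p/(1136 − 22.2p). Set this equal to -2.5:
22.2p = 2.5·(1136 − 22.2p) ⇒ 22.2p(1 + 2.5) = 2.5·1136
p = 2.5·1136 / (22.2·3.5) = 36.5508…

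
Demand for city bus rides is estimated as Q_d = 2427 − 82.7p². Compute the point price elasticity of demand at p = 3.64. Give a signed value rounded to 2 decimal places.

-1.65

dQ_d/dp = −2·82.7·p = -602.056. At p = 3.64, Q_d = 1331.25808.
Ed = (dQ_d/dp)·(p/Q_d) = (-602.056) × (3.64/1331.25808) = -1.6461…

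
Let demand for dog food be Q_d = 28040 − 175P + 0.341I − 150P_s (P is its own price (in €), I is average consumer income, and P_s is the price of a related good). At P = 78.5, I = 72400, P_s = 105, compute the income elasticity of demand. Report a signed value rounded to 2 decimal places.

1.06

At the given values, Q_d = 28040 − 175(78.5) + 0.341(72400) − 150(105) = 23240.9.
∂Q_d/∂I = 0.341.
E = (0.341) × (72400/23240.9) = 1.0622…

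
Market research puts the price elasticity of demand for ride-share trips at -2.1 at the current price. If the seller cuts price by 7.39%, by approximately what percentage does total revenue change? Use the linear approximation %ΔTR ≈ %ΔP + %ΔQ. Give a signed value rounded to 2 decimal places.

%ΔQ ≈ Ed × %ΔP = (-2.1) × (-7.39%) = +15.5190%
%ΔTR ≈ %ΔP + %ΔQ = (-7.39%) + (+15.5190%) = +8.1290%

+8.13%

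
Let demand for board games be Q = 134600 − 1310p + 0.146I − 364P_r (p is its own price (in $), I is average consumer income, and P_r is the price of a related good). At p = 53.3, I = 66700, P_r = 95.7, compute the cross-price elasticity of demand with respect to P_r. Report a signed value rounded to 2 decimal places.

-0.88

At the given values, Q = 134600 − 1310(53.3) + 0.146(66700) − 364(95.7) = 39680.4.
∂Q/∂P_r = -364.
E = (-364) × (95.7/39680.4) = -0.8778…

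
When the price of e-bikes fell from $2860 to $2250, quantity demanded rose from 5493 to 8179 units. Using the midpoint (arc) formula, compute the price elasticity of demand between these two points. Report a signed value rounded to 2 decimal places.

%ΔQ = (8179 − 5493) / [(5493 + 8179)/2] = 2686/6836 = 0.392919…
%ΔP = (2250 − 2860) / [(2860 + 2250)/2] = -610/2555 = -0.238747…
Arc Ed = %ΔQ / %ΔP = (2686/6836) / (-610/2555) = -1.6457…

-1.65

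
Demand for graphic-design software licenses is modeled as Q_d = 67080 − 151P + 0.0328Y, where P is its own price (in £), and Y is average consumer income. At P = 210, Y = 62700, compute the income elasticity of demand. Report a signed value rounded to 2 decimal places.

0.05

At the given values, Q_d = 67080 − 151(210) + 0.0328(62700) = 37426.56.
∂Q_d/∂Y = 0.0328.
E = (0.0328) × (62700/37426.56) = 0.0549…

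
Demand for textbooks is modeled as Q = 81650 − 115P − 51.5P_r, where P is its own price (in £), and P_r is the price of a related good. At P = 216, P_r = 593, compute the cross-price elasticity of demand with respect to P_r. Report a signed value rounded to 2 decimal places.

-1.16

At the given values, Q = 81650 − 115(216) − 51.5(593) = 26270.5.
∂Q/∂P_r = -51.5.
E = (-51.5) × (593/26270.5) = -1.1625…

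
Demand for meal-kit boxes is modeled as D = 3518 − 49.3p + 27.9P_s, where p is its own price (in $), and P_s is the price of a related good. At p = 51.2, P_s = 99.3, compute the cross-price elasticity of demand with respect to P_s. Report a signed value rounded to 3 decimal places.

0.736

At the given values, D = 3518 − 49.3(51.2) + 27.9(99.3) = 3764.31.
∂D/∂P_s = 27.9.
E = (27.9) × (99.3/3764.31) = 0.73598…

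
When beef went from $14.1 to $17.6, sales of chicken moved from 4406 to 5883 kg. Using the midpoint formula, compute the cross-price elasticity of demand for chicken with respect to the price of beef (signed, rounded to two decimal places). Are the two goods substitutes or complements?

%ΔQ_{chicken} = (5883 − 4406)/avg = 1477/5144.5 = 0.287102…
%ΔP_{beef} = (17.6 − 14.1)/avg = 3.5/15.85 = 0.220820…
E_cross = (1477/5144.5) / (3.5/15.85) = 1.3001…
E_cross > 0 ⇒ the goods are substitutes.

1.30; substitutes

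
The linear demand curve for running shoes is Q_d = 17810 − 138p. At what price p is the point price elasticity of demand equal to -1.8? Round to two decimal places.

82.97

Ed = −138p/(17810 − 138p). Set this equal to -1.8:
138p = 1.8·(17810 − 138p) ⇒ 138p(1 + 1.8) = 1.8·17810
p = 1.8·17810 / (138·2.8) = 82.9658…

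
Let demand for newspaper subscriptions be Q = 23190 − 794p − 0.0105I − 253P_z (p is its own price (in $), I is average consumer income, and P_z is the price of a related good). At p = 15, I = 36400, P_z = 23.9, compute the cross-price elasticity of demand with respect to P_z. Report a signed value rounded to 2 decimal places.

-1.25

At the given values, Q = 23190 − 794(15) − 0.0105(36400) − 253(23.9) = 4851.1.
∂Q/∂P_z = -253.
E = (-253) × (23.9/4851.1) = -1.2464…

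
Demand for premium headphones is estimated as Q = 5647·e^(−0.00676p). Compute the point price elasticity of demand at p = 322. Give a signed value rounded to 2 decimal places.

dQ/dp = −0.00676·Q = -4.32939. At p = 322, Q = 640.443.
Ed = (dQ/dp)·(p/Q) = (-4.32939) × (322/640.443) = -2.1767…

-2.18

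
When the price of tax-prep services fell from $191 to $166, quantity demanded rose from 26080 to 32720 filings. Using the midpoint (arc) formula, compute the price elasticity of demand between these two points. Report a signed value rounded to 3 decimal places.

-1.613

%ΔQ = (32720 − 26080) / [(26080 + 32720)/2] = 6640/29400 = 0.225850…
%ΔP = (166 − 191) / [(191 + 166)/2] = -25/178.5 = -0.140056…
Arc Ed = %ΔQ / %ΔP = (6640/29400) / (-25/178.5) = -1.61257…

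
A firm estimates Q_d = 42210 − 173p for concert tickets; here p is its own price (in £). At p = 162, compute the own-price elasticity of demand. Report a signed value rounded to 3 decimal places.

At the given values, Q_d = 42210 − 173(162) = 14184.
∂Q_d/∂p = −173.
E = (-173) × (162/14184) = -1.97588…

-1.976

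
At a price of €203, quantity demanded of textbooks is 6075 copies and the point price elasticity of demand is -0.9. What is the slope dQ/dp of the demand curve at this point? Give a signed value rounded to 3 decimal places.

-26.933

Ed = (dQ/dp)·(p/Q) ⇒ dQ/dp = Ed·Q/p = (-0.9)·6075/203 = -26.93349…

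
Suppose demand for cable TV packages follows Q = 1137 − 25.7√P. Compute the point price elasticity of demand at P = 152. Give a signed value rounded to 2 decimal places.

dQ/dP = −25.7/(2√P) = -1.04227. At P = 152, Q = 820.149.
Ed = (dQ/dP)·(P/Q) = (-1.04227) × (152/820.149) = -0.1931…

-0.19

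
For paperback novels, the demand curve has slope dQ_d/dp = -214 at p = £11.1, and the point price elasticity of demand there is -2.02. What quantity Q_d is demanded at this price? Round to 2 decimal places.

1175.94

Ed = (dQ_d/dp)·(p/Q_d) ⇒ Q_d = (dQ_d/dp)·p/Ed = (-214)·11.1/(-2.02) = 1175.9405…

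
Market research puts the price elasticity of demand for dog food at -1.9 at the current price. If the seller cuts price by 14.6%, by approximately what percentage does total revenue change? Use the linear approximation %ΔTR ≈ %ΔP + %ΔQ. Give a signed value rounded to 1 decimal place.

+13.1%

%ΔQ ≈ Ed × %ΔP = (-1.9) × (-14.6%) = +27.7400%
%ΔTR ≈ %ΔP + %ΔQ = (-14.6%) + (+27.7400%) = +13.1400%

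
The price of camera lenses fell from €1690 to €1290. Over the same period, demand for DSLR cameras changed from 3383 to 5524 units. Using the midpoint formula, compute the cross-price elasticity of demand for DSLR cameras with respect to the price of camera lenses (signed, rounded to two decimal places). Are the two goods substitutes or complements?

%ΔQ_{DSLR cameras} = (5524 − 3383)/avg = 2141/4453.5 = 0.480745…
%ΔP_{camera lenses} = (1290 − 1690)/avg = -400/1490 = -0.268456…
E_cross = (2141/4453.5) / (-400/1490) = -1.7907…
E_cross < 0 ⇒ the goods are complements.

-1.79; complements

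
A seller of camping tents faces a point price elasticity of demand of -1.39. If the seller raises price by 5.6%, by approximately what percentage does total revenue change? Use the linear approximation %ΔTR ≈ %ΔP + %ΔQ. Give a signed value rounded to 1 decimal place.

-2.2%

%ΔQ ≈ Ed × %ΔP = (-1.39) × (+5.6%) = -7.7840%
%ΔTR ≈ %ΔP + %ΔQ = (+5.6%) + (-7.7840%) = -2.1840%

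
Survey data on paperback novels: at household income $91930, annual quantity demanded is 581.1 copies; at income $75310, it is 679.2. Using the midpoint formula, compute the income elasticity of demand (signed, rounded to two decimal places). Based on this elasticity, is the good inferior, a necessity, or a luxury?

-0.78; inferior

%ΔQ = (679.2 − 581.1)/[( 581.1 + 679.2)/2] = 98.1/630.15 = 0.155677…
%ΔIncome = (75310 − 91930)/[( 91930 + 75310)/2] = -16620/83620 = -0.198756…
E_income = (98.1/630.15) / (-16620/83620) = -0.7832…
E_income < 0 ⇒ inferior good.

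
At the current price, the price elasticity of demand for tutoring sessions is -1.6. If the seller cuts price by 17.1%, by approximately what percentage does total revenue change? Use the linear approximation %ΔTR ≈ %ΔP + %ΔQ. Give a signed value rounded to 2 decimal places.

%ΔQ ≈ Ed × %ΔP = (-1.6) × (-17.1%) = +27.3600%
%ΔTR ≈ %ΔP + %ΔQ = (-17.1%) + (+27.3600%) = +10.2600%

+10.26%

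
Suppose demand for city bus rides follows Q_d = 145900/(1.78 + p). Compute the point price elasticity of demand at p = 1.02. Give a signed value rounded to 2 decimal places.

-0.36

dQ_d/dp = −145900/(1.78 + p)² = -18609.7. At p = 1.02, Q_d = 52107.1.
Ed = (dQ_d/dp)·(p/Q_d) = (-18609.7) × (1.02/52107.1) = -0.3642…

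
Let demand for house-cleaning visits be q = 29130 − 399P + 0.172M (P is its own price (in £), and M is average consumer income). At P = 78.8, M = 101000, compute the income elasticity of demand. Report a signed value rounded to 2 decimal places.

At the given values, q = 29130 − 399(78.8) + 0.172(101000) = 15060.8.
∂q/∂M = 0.172.
E = (0.172) × (101000/15060.8) = 1.1534…

1.15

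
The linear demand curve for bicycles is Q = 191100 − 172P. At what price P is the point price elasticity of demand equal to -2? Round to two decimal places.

Ed = −172P/(191100 − 172P). Set this equal to -2:
172P = 2·(191100 − 172P) ⇒ 172P(1 + 2) = 2·191100
P = 2·191100 / (172·3) = 740.6976…

740.70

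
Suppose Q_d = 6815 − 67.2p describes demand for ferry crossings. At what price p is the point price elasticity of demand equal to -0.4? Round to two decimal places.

Ed = −67.2p/(6815 − 67.2p). Set this equal to -0.4:
67.2p = 0.4·(6815 − 67.2p) ⇒ 67.2p(1 + 0.4) = 0.4·6815
p = 0.4·6815 / (67.2·1.4) = 28.9753…

28.98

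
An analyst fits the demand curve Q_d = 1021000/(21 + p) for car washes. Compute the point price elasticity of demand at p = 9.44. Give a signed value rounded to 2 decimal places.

dQ_d/dp = −1021000/(21 + p)² = -1101.89. At p = 9.44, Q_d = 33541.4.
Ed = (dQ_d/dp)·(p/Q_d) = (-1101.89) × (9.44/33541.4) = -0.3101…

-0.31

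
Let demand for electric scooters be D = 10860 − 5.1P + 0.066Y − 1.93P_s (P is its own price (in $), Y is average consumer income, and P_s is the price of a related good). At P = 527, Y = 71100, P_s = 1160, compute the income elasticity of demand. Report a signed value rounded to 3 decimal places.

At the given values, D = 10860 − 5.1(527) + 0.066(71100) − 1.93(1160) = 10626.1.
∂D/∂Y = 0.066.
E = (0.066) × (71100/10626.1) = 0.44161…

0.442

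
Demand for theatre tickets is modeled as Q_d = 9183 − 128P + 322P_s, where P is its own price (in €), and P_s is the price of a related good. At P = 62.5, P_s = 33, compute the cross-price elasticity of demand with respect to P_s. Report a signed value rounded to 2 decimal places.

At the given values, Q_d = 9183 − 128(62.5) + 322(33) = 11809.
∂Q_d/∂P_s = 322.
E = (322) × (33/11809) = 0.8998…

0.90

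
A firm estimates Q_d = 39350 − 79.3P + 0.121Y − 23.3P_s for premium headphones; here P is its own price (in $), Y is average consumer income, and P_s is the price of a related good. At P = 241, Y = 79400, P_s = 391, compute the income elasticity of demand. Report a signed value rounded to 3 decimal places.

0.463

At the given values, Q_d = 39350 − 79.3(241) + 0.121(79400) − 23.3(391) = 20735.8.
∂Q_d/∂Y = 0.121.
E = (0.121) × (79400/20735.8) = 0.46332…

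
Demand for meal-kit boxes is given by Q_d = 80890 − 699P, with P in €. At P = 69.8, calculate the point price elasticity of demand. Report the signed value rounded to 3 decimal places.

dQ_d/dP = −699. At P = 69.8, Q_d = 80890 − 699(69.8) = 32099.8.
Ed = (dQ_d/dP)·(P/Q_d) = −699 × (69.8/32099.8) = -1.51995…

-1.520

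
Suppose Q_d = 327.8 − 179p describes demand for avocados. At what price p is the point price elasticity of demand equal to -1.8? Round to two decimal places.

1.18

Ed = −179p/(327.8 − 179p). Set this equal to -1.8:
179p = 1.8·(327.8 − 179p) ⇒ 179p(1 + 1.8) = 1.8·327.8
p = 1.8·327.8 / (179·2.8) = 1.1772…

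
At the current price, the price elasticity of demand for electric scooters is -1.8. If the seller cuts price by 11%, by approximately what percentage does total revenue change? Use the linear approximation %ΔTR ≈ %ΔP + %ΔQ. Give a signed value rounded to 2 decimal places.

%ΔQ ≈ Ed × %ΔP = (-1.8) × (-11%) = +19.8000%
%ΔTR ≈ %ΔP + %ΔQ = (-11%) + (+19.8000%) = +8.8000%

+8.80%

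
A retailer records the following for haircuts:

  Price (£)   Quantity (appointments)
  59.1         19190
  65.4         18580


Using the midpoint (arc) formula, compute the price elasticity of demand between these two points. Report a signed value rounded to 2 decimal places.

%ΔQ = (18580 − 19190) / [(19190 + 18580)/2] = -610/18885 = -0.032300…
%ΔP = (65.4 − 59.1) / [(59.1 + 65.4)/2] = 6.3/62.25 = 0.101204…
Arc Ed = %ΔQ / %ΔP = (-610/18885) / (6.3/62.25) = -0.3191…

-0.32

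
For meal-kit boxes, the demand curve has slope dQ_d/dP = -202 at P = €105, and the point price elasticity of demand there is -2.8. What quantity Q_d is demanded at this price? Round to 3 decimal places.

7575.000

Ed = (dQ_d/dP)·(P/Q_d) ⇒ Q_d = (dQ_d/dP)·P/Ed = (-202)·105/(-2.8) = 7575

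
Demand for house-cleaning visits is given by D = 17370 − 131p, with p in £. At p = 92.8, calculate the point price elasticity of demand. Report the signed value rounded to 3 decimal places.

-2.332

dD/dp = −131. At p = 92.8, D = 17370 − 131(92.8) = 5213.2.
Ed = (dD/dp)·(p/D) = −131 × (92.8/5213.2) = -2.33192…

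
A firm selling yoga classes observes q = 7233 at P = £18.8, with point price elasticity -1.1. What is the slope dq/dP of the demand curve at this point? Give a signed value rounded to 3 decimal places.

Ed = (dq/dP)·(P/q) ⇒ dq/dP = Ed·q/P = (-1.1)·7233/18.8 = -423.20744…

-423.207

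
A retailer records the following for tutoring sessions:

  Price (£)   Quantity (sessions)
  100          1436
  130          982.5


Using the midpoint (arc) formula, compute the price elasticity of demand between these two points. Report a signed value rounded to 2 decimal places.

%ΔQ = (982.5 − 1436) / [(1436 + 982.5)/2] = -453.5/1209.25 = -0.375025…
%ΔP = (130 − 100) / [(100 + 130)/2] = 30/115 = 0.260869…
Arc Ed = %ΔQ / %ΔP = (-453.5/1209.25) / (30/115) = -1.4375…

-1.44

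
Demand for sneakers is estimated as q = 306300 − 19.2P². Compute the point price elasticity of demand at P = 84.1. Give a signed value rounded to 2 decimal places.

-1.59

dq/dP = −2·19.2·P = -3229.44. At P = 84.1, q = 170502.048.
Ed = (dq/dP)·(P/q) = (-3229.44) × (84.1/170502.048) = -1.5929…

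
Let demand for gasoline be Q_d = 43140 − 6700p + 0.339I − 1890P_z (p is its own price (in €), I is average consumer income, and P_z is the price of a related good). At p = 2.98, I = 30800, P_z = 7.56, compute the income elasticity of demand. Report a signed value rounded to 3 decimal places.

0.540

At the given values, Q_d = 43140 − 6700(2.98) + 0.339(30800) − 1890(7.56) = 19326.8.
∂Q_d/∂I = 0.339.
E = (0.339) × (30800/19326.8) = 0.54024…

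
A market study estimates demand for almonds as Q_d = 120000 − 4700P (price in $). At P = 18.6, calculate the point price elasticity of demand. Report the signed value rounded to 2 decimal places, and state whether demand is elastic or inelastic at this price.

dQ_d/dP = −4700. At P = 18.6, Q_d = 120000 − 4700(18.6) = 32580.
Ed = (dQ_d/dP)·(P/Q_d) = −4700 × (18.6/32580) = -2.6832…
|Ed| = 2.68 > 1, so demand is elastic.

-2.68; elastic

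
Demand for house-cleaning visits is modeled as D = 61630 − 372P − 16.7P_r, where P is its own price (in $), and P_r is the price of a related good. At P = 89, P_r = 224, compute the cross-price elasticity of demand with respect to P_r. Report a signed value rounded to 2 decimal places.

-0.15

At the given values, D = 61630 − 372(89) − 16.7(224) = 24781.2.
∂D/∂P_r = -16.7.
E = (-16.7) × (224/24781.2) = -0.1509…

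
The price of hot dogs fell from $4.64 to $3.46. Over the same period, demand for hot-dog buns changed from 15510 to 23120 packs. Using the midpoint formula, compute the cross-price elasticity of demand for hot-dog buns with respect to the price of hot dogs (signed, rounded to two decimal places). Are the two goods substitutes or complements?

%ΔQ_{hot-dog buns} = (23120 − 15510)/avg = 7610/19315 = 0.393994…
%ΔP_{hot dogs} = (3.46 − 4.64)/avg = -1.18/4.05 = -0.291358…
E_cross = (7610/19315) / (-1.18/4.05) = -1.3522…
E_cross < 0 ⇒ the goods are complements.

-1.35; complements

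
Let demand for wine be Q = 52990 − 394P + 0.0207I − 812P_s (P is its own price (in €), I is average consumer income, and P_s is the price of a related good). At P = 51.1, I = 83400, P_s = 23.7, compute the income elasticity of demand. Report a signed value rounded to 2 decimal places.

0.11

At the given values, Q = 52990 − 394(51.1) + 0.0207(83400) − 812(23.7) = 15338.58.
∂Q/∂I = 0.0207.
E = (0.0207) × (83400/15338.58) = 0.1125…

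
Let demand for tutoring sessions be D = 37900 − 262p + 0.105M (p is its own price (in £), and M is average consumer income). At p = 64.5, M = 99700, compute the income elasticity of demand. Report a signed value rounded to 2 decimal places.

At the given values, D = 37900 − 262(64.5) + 0.105(99700) = 31469.5.
∂D/∂M = 0.105.
E = (0.105) × (99700/31469.5) = 0.3326…

0.33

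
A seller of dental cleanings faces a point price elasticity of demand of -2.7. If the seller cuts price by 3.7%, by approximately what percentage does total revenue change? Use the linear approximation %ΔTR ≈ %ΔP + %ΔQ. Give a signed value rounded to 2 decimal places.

%ΔQ ≈ Ed × %ΔP = (-2.7) × (-3.7%) = +9.9900%
%ΔTR ≈ %ΔP + %ΔQ = (-3.7%) + (+9.9900%) = +6.2900%

+6.29%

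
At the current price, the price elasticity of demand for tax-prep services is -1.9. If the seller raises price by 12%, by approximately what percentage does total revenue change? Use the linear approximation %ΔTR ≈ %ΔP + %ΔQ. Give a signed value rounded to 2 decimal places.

-10.80%

%ΔQ ≈ Ed × %ΔP = (-1.9) × (+12%) = -22.8000%
%ΔTR ≈ %ΔP + %ΔQ = (+12%) + (-22.8000%) = -10.8000%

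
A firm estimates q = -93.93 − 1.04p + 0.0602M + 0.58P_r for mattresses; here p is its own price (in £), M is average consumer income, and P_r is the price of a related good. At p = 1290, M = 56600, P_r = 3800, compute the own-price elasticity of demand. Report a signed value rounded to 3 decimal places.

At the given values, q = -93.93 − 1.04(1290) + 0.0602(56600) + 0.58(3800) = 4175.79.
∂q/∂p = −1.04.
E = (-1.04) × (1290/4175.79) = -0.32128…

-0.321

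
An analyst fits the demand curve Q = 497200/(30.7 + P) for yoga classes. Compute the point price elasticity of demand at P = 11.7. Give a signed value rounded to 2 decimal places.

dQ/dP = −497200/(30.7 + P)² = -276.566. At P = 11.7, Q = 11726.4.
Ed = (dQ/dP)·(P/Q) = (-276.566) × (11.7/11726.4) = -0.2759…

-0.28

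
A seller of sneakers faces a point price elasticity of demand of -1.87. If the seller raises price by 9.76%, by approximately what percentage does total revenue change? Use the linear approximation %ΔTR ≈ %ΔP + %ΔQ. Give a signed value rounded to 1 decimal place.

-8.5%

%ΔQ ≈ Ed × %ΔP = (-1.87) × (+9.76%) = -18.2512%
%ΔTR ≈ %ΔP + %ΔQ = (+9.76%) + (-18.2512%) = -8.4912%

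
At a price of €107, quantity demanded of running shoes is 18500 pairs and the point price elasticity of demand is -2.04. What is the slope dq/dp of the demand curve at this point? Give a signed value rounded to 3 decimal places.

-352.710

Ed = (dq/dp)·(p/q) ⇒ dq/dp = Ed·q/p = (-2.04)·18500/107 = -352.71028…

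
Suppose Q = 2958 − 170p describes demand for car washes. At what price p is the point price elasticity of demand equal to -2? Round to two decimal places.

11.60

Ed = −170p/(2958 − 170p). Set this equal to -2:
170p = 2·(2958 − 170p) ⇒ 170p(1 + 2) = 2·2958
p = 2·2958 / (170·3) = 11.6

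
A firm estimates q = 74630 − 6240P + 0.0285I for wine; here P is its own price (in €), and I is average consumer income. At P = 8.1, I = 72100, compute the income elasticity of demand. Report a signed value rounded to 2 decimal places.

0.08

At the given values, q = 74630 − 6240(8.1) + 0.0285(72100) = 26140.85.
∂q/∂I = 0.0285.
E = (0.0285) × (72100/26140.85) = 0.0786…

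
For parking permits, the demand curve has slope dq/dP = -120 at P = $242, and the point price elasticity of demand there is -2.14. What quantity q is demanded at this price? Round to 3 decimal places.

Ed = (dq/dP)·(P/q) ⇒ q = (dq/dP)·P/Ed = (-120)·242/(-2.14) = 13570.09345…

13570.093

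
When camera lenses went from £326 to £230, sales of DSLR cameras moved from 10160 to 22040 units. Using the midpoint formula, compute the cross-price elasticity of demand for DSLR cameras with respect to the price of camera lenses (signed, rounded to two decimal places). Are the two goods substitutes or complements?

-2.14; complements

%ΔQ_{DSLR cameras} = (22040 − 10160)/avg = 11880/16100 = 0.737888…
%ΔP_{camera lenses} = (230 − 326)/avg = -96/278 = -0.345323…
E_cross = (11880/16100) / (-96/278) = -2.1368…
E_cross < 0 ⇒ the goods are complements.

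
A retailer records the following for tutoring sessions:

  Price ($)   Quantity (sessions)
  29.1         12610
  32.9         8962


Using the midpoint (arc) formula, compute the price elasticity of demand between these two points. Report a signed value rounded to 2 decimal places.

-2.76

%ΔQ = (8962 − 12610) / [(12610 + 8962)/2] = -3648/10786 = -0.338216…
%ΔP = (32.9 − 29.1) / [(29.1 + 32.9)/2] = 3.8/31 = 0.122580…
Arc Ed = %ΔQ / %ΔP = (-3648/10786) / (3.8/31) = -2.7591…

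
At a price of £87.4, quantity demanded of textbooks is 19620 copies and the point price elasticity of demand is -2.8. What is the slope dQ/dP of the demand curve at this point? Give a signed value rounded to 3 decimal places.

Ed = (dQ/dP)·(P/Q) ⇒ dQ/dP = Ed·Q/P = (-2.8)·19620/87.4 = -628.55835…

-628.558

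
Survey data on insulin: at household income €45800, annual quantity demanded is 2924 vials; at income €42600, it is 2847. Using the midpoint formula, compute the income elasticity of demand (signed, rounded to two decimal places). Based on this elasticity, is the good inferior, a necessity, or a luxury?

0.37; necessity

%ΔQ = (2847 − 2924)/[( 2924 + 2847)/2] = -77/2885.5 = -0.026685…
%ΔIncome = (42600 − 45800)/[( 45800 + 42600)/2] = -3200/44200 = -0.072398…
E_income = (-77/2885.5) / (-3200/44200) = 0.3685…
0 < E_income < 1 ⇒ normal good, necessity.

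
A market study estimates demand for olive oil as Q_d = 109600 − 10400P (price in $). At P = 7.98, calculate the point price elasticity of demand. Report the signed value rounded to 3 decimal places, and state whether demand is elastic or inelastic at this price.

-3.119; elastic

dQ_d/dP = −10400. At P = 7.98, Q_d = 109600 − 10400(7.98) = 26608.
Ed = (dQ_d/dP)·(P/Q_d) = −10400 × (7.98/26608) = -3.11906…
|Ed| = 3.119 > 1, so demand is elastic.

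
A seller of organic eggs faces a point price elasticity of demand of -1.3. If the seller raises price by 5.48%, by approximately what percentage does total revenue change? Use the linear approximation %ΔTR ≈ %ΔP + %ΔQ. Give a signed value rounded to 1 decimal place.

%ΔQ ≈ Ed × %ΔP = (-1.3) × (+5.48%) = -7.1240%
%ΔTR ≈ %ΔP + %ΔQ = (+5.48%) + (-7.1240%) = -1.6440%

-1.6%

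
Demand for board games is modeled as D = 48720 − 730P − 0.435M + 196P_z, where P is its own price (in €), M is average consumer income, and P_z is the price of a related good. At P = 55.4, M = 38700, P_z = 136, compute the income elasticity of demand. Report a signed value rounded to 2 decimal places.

At the given values, D = 48720 − 730(55.4) − 0.435(38700) + 196(136) = 18099.5.
∂D/∂M = -0.435.
E = (-0.435) × (38700/18099.5) = -0.9301…

-0.93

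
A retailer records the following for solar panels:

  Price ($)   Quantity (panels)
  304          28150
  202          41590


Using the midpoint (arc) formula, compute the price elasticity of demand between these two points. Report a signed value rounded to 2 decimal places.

%ΔQ = (41590 − 28150) / [(28150 + 41590)/2] = 13440/34870 = 0.385431…
%ΔP = (202 − 304) / [(304 + 202)/2] = -102/253 = -0.403162…
Arc Ed = %ΔQ / %ΔP = (13440/34870) / (-102/253) = -0.9560…

-0.96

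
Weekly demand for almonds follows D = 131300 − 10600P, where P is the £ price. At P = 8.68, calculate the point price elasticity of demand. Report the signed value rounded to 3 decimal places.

-2.342

dD/dP = −10600. At P = 8.68, D = 131300 − 10600(8.68) = 39292.
Ed = (dD/dP)·(P/D) = −10600 × (8.68/39292) = -2.34164…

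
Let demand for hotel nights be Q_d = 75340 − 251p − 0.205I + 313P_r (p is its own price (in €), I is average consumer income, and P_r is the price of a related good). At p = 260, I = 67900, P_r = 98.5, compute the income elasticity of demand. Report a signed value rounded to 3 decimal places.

-0.516

At the given values, Q_d = 75340 − 251(260) − 0.205(67900) + 313(98.5) = 26991.
∂Q_d/∂I = -0.205.
E = (-0.205) × (67900/26991) = -0.51570…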